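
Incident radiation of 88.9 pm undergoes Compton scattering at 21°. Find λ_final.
89.0612 pm

Using the Compton scattering formula:
λ' = λ + Δλ = λ + λ_C(1 - cos θ)

Given:
- Initial wavelength λ = 88.9 pm
- Scattering angle θ = 21°
- Compton wavelength λ_C ≈ 2.4263 pm

Calculate the shift:
Δλ = 2.4263 × (1 - cos(21°))
Δλ = 2.4263 × 0.0664
Δλ = 0.1612 pm

Final wavelength:
λ' = 88.9 + 0.1612 = 89.0612 pm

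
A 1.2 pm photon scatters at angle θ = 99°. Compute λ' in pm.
4.0059 pm

Using the Compton scattering formula:
λ' = λ + Δλ = λ + λ_C(1 - cos θ)

Given:
- Initial wavelength λ = 1.2 pm
- Scattering angle θ = 99°
- Compton wavelength λ_C ≈ 2.4263 pm

Calculate the shift:
Δλ = 2.4263 × (1 - cos(99°))
Δλ = 2.4263 × 1.1564
Δλ = 2.8059 pm

Final wavelength:
λ' = 1.2 + 2.8059 = 4.0059 pm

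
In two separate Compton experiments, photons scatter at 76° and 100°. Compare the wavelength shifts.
100° produces the larger shift by a factor of 1.548

Calculate both shifts using Δλ = λ_C(1 - cos θ):

For θ₁ = 76°:
Δλ₁ = 2.4263 × (1 - cos(76°))
Δλ₁ = 2.4263 × 0.7581
Δλ₁ = 1.8393 pm

For θ₂ = 100°:
Δλ₂ = 2.4263 × (1 - cos(100°))
Δλ₂ = 2.4263 × 1.1736
Δλ₂ = 2.8476 pm

The 100° angle produces the larger shift.
Ratio: 2.8476/1.8393 = 1.548

(Intermediate values are shown rounded; full precision is carried through to the final answer.)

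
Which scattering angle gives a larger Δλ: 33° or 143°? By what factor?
143° produces the larger shift by a factor of 11.149

Calculate both shifts using Δλ = λ_C(1 - cos θ):

For θ₁ = 33°:
Δλ₁ = 2.4263 × (1 - cos(33°))
Δλ₁ = 2.4263 × 0.1613
Δλ₁ = 0.3914 pm

For θ₂ = 143°:
Δλ₂ = 2.4263 × (1 - cos(143°))
Δλ₂ = 2.4263 × 1.7986
Δλ₂ = 4.3640 pm

The 143° angle produces the larger shift.
Ratio: 4.3640/0.3914 = 11.149

(Intermediate values are shown rounded; full precision is carried through to the final answer.)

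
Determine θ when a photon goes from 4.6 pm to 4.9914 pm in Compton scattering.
33.00°

First find the wavelength shift:
Δλ = λ' - λ = 4.9914 - 4.6 = 0.3914 pm

Using Δλ = λ_C(1 - cos θ), with λ_C = h/(m_e·c) ≈ 2.42631024 pm:
cos θ = 1 - Δλ/λ_C
cos θ = 1 - 0.3914/2.42631024
cos θ = 0.838685

θ = arccos(0.838685)
θ = 33.00°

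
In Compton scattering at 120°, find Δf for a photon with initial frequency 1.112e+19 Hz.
1.323e+18 Hz (decrease)

Convert frequency to wavelength (c = 299792458 m/s):
λ₀ = c/f₀ = 299792458/1.112e+19 = 2.6959753e-11 m = 26.9598 pm

Calculate Compton shift:
Δλ = λ_C(1 - cos(120°)) = 3.6395 pm

Final wavelength:
λ' = λ₀ + Δλ = 26.9598 + 3.6395 = 30.5992 pm

Final frequency:
f' = c/λ' = 299792458/3.0599219e-11 = 9.7973893e+18 Hz

Frequency shift (decrease):
Δf = f₀ - f' = 1.112e+19 - 9.7973893e+18 = 1.323e+18 Hz

(Intermediate values are shown rounded; full precision is carried through to the final answer.)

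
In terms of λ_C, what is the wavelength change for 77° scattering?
0.7750 λ_C

The Compton shift formula is:
Δλ = λ_C(1 - cos θ)

Dividing both sides by λ_C:
Δλ/λ_C = 1 - cos θ

For θ = 77°:
Δλ/λ_C = 1 - cos(77°)
Δλ/λ_C = 1 - 0.2250
Δλ/λ_C = 0.7750

This means the shift is 0.7750 × λ_C = 1.8805 pm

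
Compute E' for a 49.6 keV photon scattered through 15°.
49.4365 keV

First convert energy to wavelength:
λ = hc/E, with hc ≈ 1239.842 keV·pm (i.e. 1239.842 eV·nm)

For E = 49.6 keV = 49600 eV:
λ = 1239.842 keV·pm / 49.6 keV
λ = 24.9968 pm

Calculate the Compton shift:
Δλ = λ_C(1 - cos(15°)) = 2.4263 × 0.0341
Δλ = 0.0827 pm

Final wavelength:
λ' = 24.9968 + 0.0827 = 25.0795 pm

Final energy:
E' = hc/λ' = 1239.842 / 25.0795 = 49.4365 keV

(Intermediate values are shown rounded; full precision is carried through to the final answer.)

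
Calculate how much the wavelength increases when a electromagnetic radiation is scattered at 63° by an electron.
1.3248 pm

Using the Compton scattering formula:
Δλ = λ_C(1 - cos θ)

where λ_C = h/(m_e·c) ≈ 2.4263 pm is the Compton wavelength of an electron.

For θ = 63°:
cos(63°) = 0.4540
1 - cos(63°) = 0.5460

Δλ = 2.4263 × 0.5460
Δλ = 1.3248 pm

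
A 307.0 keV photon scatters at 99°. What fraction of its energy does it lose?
0.4099 (or 40.99%)

Calculate initial and final photon energies:

Initial: E₀ = 307.0 keV → λ₀ = 4.0386 pm
Compton shift: Δλ = 2.8059 pm
Final wavelength: λ' = 6.8444 pm
Final energy: E' = 181.1458 keV

Fractional energy loss:
(E₀ - E')/E₀ = (307.0000 - 181.1458)/307.0000
= 125.8542/307.0000
= 0.4099
= 40.99%

(Intermediate values are shown rounded; full precision is carried through to the final answer.)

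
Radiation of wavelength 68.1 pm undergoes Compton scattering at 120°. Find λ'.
71.7395 pm

Using the Compton formula: λ' = λ + λ_C(1 − cos θ)

For θ = 120°, cos θ = -1/2 (exact) = -0.5000, so:
1 − cos 120° = 1 − (-1/2) = 1.5000

Δλ = λ_C × 1.5000 = 2.4263 × 1.5000 = 3.6395 pm

λ' = 68.1 + 3.6395 = 71.7395 pm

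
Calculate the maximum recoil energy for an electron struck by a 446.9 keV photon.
284.3391 keV

Maximum energy transfer occurs at θ = 180° (backscattering).

Initial photon: E₀ = 446.9 keV → λ₀ = 2.7743 pm

Maximum Compton shift (at 180°):
Δλ_max = 2λ_C = 2 × 2.4263 = 4.8526 pm

Final wavelength:
λ' = 2.7743 + 4.8526 = 7.6269 pm

Minimum photon energy (maximum energy to electron):
E'_min = hc/λ' = 162.5609 keV

Maximum electron kinetic energy:
K_max = E₀ - E'_min = 446.9000 - 162.5609 = 284.3391 keV

(Intermediate values are shown rounded; full precision is carried through to the final answer.)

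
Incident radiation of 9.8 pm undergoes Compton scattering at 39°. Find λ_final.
10.3407 pm

Using the Compton scattering formula:
λ' = λ + Δλ = λ + λ_C(1 - cos θ)

Given:
- Initial wavelength λ = 9.8 pm
- Scattering angle θ = 39°
- Compton wavelength λ_C ≈ 2.4263 pm

Calculate the shift:
Δλ = 2.4263 × (1 - cos(39°))
Δλ = 2.4263 × 0.2229
Δλ = 0.5407 pm

Final wavelength:
λ' = 9.8 + 0.5407 = 10.3407 pm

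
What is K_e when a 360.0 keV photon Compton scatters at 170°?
209.8938 keV

By energy conservation: K_e = E_initial - E_final

First find the scattered photon energy:
Initial wavelength: λ = hc/E = 3.4440 pm
Compton shift: Δλ = λ_C(1 - cos(170°)) = 4.8158 pm
Final wavelength: λ' = 3.4440 + 4.8158 = 8.2598 pm
Final photon energy: E' = hc/λ' = 150.1062 keV

Electron kinetic energy:
K_e = E - E' = 360.0000 - 150.1062 = 209.8938 keV

(Intermediate values are shown rounded; full precision is carried through to the final answer.)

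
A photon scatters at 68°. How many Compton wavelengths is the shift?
0.6254 λ_C

The Compton shift formula is:
Δλ = λ_C(1 - cos θ)

Dividing both sides by λ_C:
Δλ/λ_C = 1 - cos θ

For θ = 68°:
Δλ/λ_C = 1 - cos(68°)
Δλ/λ_C = 1 - 0.3746
Δλ/λ_C = 0.6254

This means the shift is 0.6254 × λ_C = 1.5174 pm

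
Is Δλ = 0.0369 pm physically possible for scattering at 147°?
No, inconsistent

Calculate the expected shift for θ = 147°:

Δλ_expected = λ_C(1 - cos(147°))
Δλ_expected = 2.4263 × (1 - cos(147°))
Δλ_expected = 2.4263 × 1.8387
Δλ_expected = 4.4612 pm

Given shift: 0.0369 pm
Expected shift: 4.4612 pm
Difference: 4.4243 pm

The values do not match. The given shift corresponds to θ ≈ 10.0°, not 147°.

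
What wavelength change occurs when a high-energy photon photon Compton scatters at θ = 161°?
4.7204 pm

Using the Compton scattering formula:
Δλ = λ_C(1 - cos θ)

where λ_C = h/(m_e·c) ≈ 2.4263 pm is the Compton wavelength of an electron.

For θ = 161°:
cos(161°) = -0.9455
1 - cos(161°) = 1.9455

Δλ = 2.4263 × 1.9455
Δλ = 4.7204 pm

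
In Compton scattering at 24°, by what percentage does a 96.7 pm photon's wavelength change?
0.2169%

Calculate the Compton shift:
Δλ = λ_C(1 - cos(24°))
Δλ = 2.4263 × (1 - cos(24°))
Δλ = 2.4263 × 0.0865
Δλ = 0.2098 pm

Percentage change:
(Δλ/λ₀) × 100 = (0.2098/96.7) × 100
= 0.2169%

(Intermediate values are shown rounded; full precision is carried through to the final answer.)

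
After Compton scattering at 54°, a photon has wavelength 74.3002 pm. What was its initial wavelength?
73.3000 pm

From λ' = λ + Δλ, we have λ = λ' - Δλ

First calculate the Compton shift:
Δλ = λ_C(1 - cos θ)
Δλ = 2.4263 × (1 - cos(54°))
Δλ = 2.4263 × 0.4122
Δλ = 1.0002 pm

Initial wavelength:
λ = λ' - Δλ
λ = 74.3002 - 1.0002
λ = 73.3000 pm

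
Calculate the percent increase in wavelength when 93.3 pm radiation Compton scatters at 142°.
4.6498%

Calculate the Compton shift:
Δλ = λ_C(1 - cos(142°))
Δλ = 2.4263 × (1 - cos(142°))
Δλ = 2.4263 × 1.7880
Δλ = 4.3383 pm

Percentage change:
(Δλ/λ₀) × 100 = (4.3383/93.3) × 100
= 4.6498%

(Intermediate values are shown rounded; full precision is carried through to the final answer.)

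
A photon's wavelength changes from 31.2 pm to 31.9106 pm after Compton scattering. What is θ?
45.00°

First find the wavelength shift:
Δλ = λ' - λ = 31.9106 - 31.2 = 0.7106 pm

Using Δλ = λ_C(1 - cos θ), with λ_C = h/(m_e·c) ≈ 2.42631024 pm:
cos θ = 1 - Δλ/λ_C
cos θ = 1 - 0.7106/2.42631024
cos θ = 0.707127

θ = arccos(0.707127)
θ = 45.00°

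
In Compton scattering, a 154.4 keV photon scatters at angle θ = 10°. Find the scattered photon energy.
153.6945 keV

First convert energy to wavelength:
λ = hc/E, with hc ≈ 1239.842 keV·pm (i.e. 1239.842 eV·nm)

For E = 154.4 keV = 154400 eV:
λ = 1239.842 keV·pm / 154.4 keV
λ = 8.0301 pm

Calculate the Compton shift:
Δλ = λ_C(1 - cos(10°)) = 2.4263 × 0.0152
Δλ = 0.0369 pm

Final wavelength:
λ' = 8.0301 + 0.0369 = 8.0669 pm

Final energy:
E' = hc/λ' = 1239.842 / 8.0669 = 153.6945 keV

(Intermediate values are shown rounded; full precision is carried through to the final answer.)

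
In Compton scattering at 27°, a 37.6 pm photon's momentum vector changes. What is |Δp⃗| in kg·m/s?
8.1999e-24 kg·m/s

Photon momentum magnitude is p = h/λ.

Initial momentum:
p₀ = h/λ = 6.6261e-34/3.7600e-11 = 1.7623e-23 kg·m/s

After scattering:
λ' = λ + Δλ = 37.6 + 0.2645 = 37.8645 pm
p' = h/λ' = 6.6261e-34/3.7864e-11 = 1.7499e-23 kg·m/s

Momentum is a vector; the scattered photon's direction makes angle θ = 27° with the incident direction. The magnitude of the vector change Δp⃗ = p⃗₀ − p⃗' is found from the law of cosines:
|Δp⃗|² = p₀² + p'² − 2p₀p'cos θ
|Δp⃗|² = (1.7623e-23)² + (1.7499e-23)² − 2·1.7623e-23·1.7499e-23·cos(27°)
|Δp⃗| = 8.1999e-24 kg·m/s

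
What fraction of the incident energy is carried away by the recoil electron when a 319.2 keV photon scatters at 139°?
0.5229 (or 52.29%)

Calculate initial and final photon energies:

Initial: E₀ = 319.2 keV → λ₀ = 3.8842 pm
Compton shift: Δλ = 4.2575 pm
Final wavelength: λ' = 8.1417 pm
Final energy: E' = 152.2832 keV

Fractional energy loss:
(E₀ - E')/E₀ = (319.2000 - 152.2832)/319.2000
= 166.9168/319.2000
= 0.5229
= 52.29%

(Intermediate values are shown rounded; full precision is carried through to the final answer.)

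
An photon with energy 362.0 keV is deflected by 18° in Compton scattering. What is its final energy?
349.8692 keV

First convert energy to wavelength:
λ = hc/E, with hc ≈ 1239.842 keV·pm (i.e. 1239.842 eV·nm)

For E = 362.0 keV = 362000 eV:
λ = 1239.842 keV·pm / 362.0 keV
λ = 3.4250 pm

Calculate the Compton shift:
Δλ = λ_C(1 - cos(18°)) = 2.4263 × 0.0489
Δλ = 0.1188 pm

Final wavelength:
λ' = 3.4250 + 0.1188 = 3.5437 pm

Final energy:
E' = hc/λ' = 1239.842 / 3.5437 = 349.8692 keV

(Intermediate values are shown rounded; full precision is carried through to the final answer.)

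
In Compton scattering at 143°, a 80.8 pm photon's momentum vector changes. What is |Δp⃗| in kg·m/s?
1.5156e-23 kg·m/s

Photon momentum magnitude is p = h/λ.

Initial momentum:
p₀ = h/λ = 6.6261e-34/8.0800e-11 = 8.2006e-24 kg·m/s

After scattering:
λ' = λ + Δλ = 80.8 + 4.3640 = 85.1640 pm
p' = h/λ' = 6.6261e-34/8.5164e-11 = 7.7804e-24 kg·m/s

Momentum is a vector; the scattered photon's direction makes angle θ = 143° with the incident direction. The magnitude of the vector change Δp⃗ = p⃗₀ − p⃗' is found from the law of cosines:
|Δp⃗|² = p₀² + p'² − 2p₀p'cos θ
|Δp⃗|² = (8.2006e-24)² + (7.7804e-24)² − 2·8.2006e-24·7.7804e-24·cos(143°)
|Δp⃗| = 1.5156e-23 kg·m/s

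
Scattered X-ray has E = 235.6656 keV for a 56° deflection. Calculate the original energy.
295.8000 keV

Convert final energy to wavelength (hc ≈ 1239.842 keV·pm):
λ' = hc/E' = 1239.842 / 235.6656 = 5.2610 pm

Calculate the Compton shift:
Δλ = λ_C(1 - cos(56°))
Δλ = 2.4263 × (1 - cos(56°))
Δλ = 1.0695 pm

Initial wavelength:
λ = λ' - Δλ = 5.2610 - 1.0695 = 4.1915 pm

Initial energy:
E = hc/λ = 1239.842 / 4.1915 = 295.8000 keV

(Intermediate values are shown rounded; full precision is carried through to the final answer.)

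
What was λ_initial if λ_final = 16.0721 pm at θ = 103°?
13.1000 pm

From λ' = λ + Δλ, we have λ = λ' - Δλ

First calculate the Compton shift:
Δλ = λ_C(1 - cos θ)
Δλ = 2.4263 × (1 - cos(103°))
Δλ = 2.4263 × 1.2250
Δλ = 2.9721 pm

Initial wavelength:
λ = λ' - Δλ
λ = 16.0721 - 2.9721
λ = 13.1000 pm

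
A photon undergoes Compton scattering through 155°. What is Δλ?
4.6253 pm

Using the Compton scattering formula:
Δλ = λ_C(1 - cos θ)

where λ_C = h/(m_e·c) ≈ 2.4263 pm is the Compton wavelength of an electron.

For θ = 155°:
cos(155°) = -0.9063
1 - cos(155°) = 1.9063

Δλ = 2.4263 × 1.9063
Δλ = 4.6253 pm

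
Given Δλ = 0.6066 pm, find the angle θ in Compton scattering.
41.41°

From the Compton formula Δλ = λ_C(1 - cos θ), we can solve for θ:

cos θ = 1 - Δλ/λ_C

Given:
- Δλ = 0.6066 pm
- λ_C = h/(m_e·c) ≈ 2.42631024 pm

cos θ = 1 - 0.6066/2.42631024
cos θ = 1 - 0.250009
cos θ = 0.749991

θ = arccos(0.749991)
θ = 41.41°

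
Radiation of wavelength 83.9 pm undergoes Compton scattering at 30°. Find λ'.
84.2251 pm

Using the Compton formula: λ' = λ + λ_C(1 − cos θ)

For θ = 30°, cos θ = √3/2 (exact) ≈ 0.8660, so:
1 − cos 30° = 1 − (√3/2) ≈ 0.1340

Δλ = λ_C × 0.1340 = 2.4263 × 0.1340 = 0.3251 pm

λ' = 83.9 + 0.3251 = 84.2251 pm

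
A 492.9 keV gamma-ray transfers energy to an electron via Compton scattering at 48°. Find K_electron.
119.2504 keV

By energy conservation: K_e = E_initial - E_final

First find the scattered photon energy:
Initial wavelength: λ = hc/E = 2.5154 pm
Compton shift: Δλ = λ_C(1 - cos(48°)) = 0.8028 pm
Final wavelength: λ' = 2.5154 + 0.8028 = 3.3182 pm
Final photon energy: E' = hc/λ' = 373.6496 keV

Electron kinetic energy:
K_e = E - E' = 492.9000 - 373.6496 = 119.2504 keV

(Intermediate values are shown rounded; full precision is carried through to the final answer.)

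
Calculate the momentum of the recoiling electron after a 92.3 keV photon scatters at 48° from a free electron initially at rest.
3.9078e-23 kg·m/s

The electron is initially at rest, so by conservation of momentum:
p⃗_e = p⃗₀ − p⃗'  (incident photon momentum minus scattered photon momentum)

Photon momentum magnitudes (p = h/λ = E/c):
λ₀ = hc/E₀ = 13.4327 pm → p₀ = h/λ₀ = 4.9328e-23 kg·m/s
Δλ = λ_C(1 − cos 48°) = 0.8028 pm
λ' = 14.2355 pm → p' = h/λ' = 4.6546e-23 kg·m/s

The scattered photon makes angle θ = 48° with the incident direction, so by the law of cosines:
|p⃗_e|² = p₀² + p'² − 2p₀p'cos θ
|p⃗_e|² = (4.9328e-23)² + (4.6546e-23)² − 2·4.9328e-23·4.6546e-23·cos(48°)
|p⃗_e| = 3.9078e-23 kg·m/s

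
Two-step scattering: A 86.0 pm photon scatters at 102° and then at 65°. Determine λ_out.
90.3317 pm

Apply Compton shift twice:

First scattering at θ₁ = 102°:
Δλ₁ = λ_C(1 - cos(102°))
Δλ₁ = 2.4263 × 1.2079
Δλ₁ = 2.9308 pm

After first scattering:
λ₁ = 86.0 + 2.9308 = 88.9308 pm

Second scattering at θ₂ = 65°:
Δλ₂ = λ_C(1 - cos(65°))
Δλ₂ = 2.4263 × 0.5774
Δλ₂ = 1.4009 pm

Final wavelength:
λ₂ = 88.9308 + 1.4009 = 90.3317 pm

Total shift: Δλ_total = 2.9308 + 1.4009 = 4.3317 pm

(Intermediate values are shown rounded; full precision is carried through to the final answer.)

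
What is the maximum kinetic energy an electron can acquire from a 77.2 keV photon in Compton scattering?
17.9136 keV

Maximum energy transfer occurs at θ = 180° (backscattering).

Initial photon: E₀ = 77.2 keV → λ₀ = 16.0601 pm

Maximum Compton shift (at 180°):
Δλ_max = 2λ_C = 2 × 2.4263 = 4.8526 pm

Final wavelength:
λ' = 16.0601 + 4.8526 = 20.9127 pm

Minimum photon energy (maximum energy to electron):
E'_min = hc/λ' = 59.2864 keV

Maximum electron kinetic energy:
K_max = E₀ - E'_min = 77.2000 - 59.2864 = 17.9136 keV

(Intermediate values are shown rounded; full precision is carried through to the final answer.)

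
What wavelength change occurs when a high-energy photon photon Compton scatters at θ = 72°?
1.6765 pm

Using the Compton scattering formula:
Δλ = λ_C(1 - cos θ)

where λ_C = h/(m_e·c) ≈ 2.4263 pm is the Compton wavelength of an electron.

For θ = 72°:
cos(72°) = 0.3090
1 - cos(72°) = 0.6910

Δλ = 2.4263 × 0.6910
Δλ = 1.6765 pm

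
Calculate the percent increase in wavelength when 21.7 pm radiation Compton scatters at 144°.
20.2269%

Calculate the Compton shift:
Δλ = λ_C(1 - cos(144°))
Δλ = 2.4263 × (1 - cos(144°))
Δλ = 2.4263 × 1.8090
Δλ = 4.3892 pm

Percentage change:
(Δλ/λ₀) × 100 = (4.3892/21.7) × 100
= 20.2269%

(Intermediate values are shown rounded; full precision is carried through to the final answer.)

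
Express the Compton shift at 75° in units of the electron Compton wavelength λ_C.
0.7412 λ_C

The Compton shift formula is:
Δλ = λ_C(1 - cos θ)

Dividing both sides by λ_C:
Δλ/λ_C = 1 - cos θ

For θ = 75°:
Δλ/λ_C = 1 - cos(75°)
Δλ/λ_C = 1 - 0.2588
Δλ/λ_C = 0.7412

This means the shift is 0.7412 × λ_C = 1.7983 pm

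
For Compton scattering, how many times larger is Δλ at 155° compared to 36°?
155° produces the larger shift by a factor of 9.982

Calculate both shifts using Δλ = λ_C(1 - cos θ):

For θ₁ = 36°:
Δλ₁ = 2.4263 × (1 - cos(36°))
Δλ₁ = 2.4263 × 0.1910
Δλ₁ = 0.4634 pm

For θ₂ = 155°:
Δλ₂ = 2.4263 × (1 - cos(155°))
Δλ₂ = 2.4263 × 1.9063
Δλ₂ = 4.6253 pm

The 155° angle produces the larger shift.
Ratio: 4.6253/0.4634 = 9.982

(Intermediate values are shown rounded; full precision is carried through to the final answer.)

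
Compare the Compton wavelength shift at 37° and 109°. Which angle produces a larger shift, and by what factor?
109° produces the larger shift by a factor of 6.583

Calculate both shifts using Δλ = λ_C(1 - cos θ):

For θ₁ = 37°:
Δλ₁ = 2.4263 × (1 - cos(37°))
Δλ₁ = 2.4263 × 0.2014
Δλ₁ = 0.4886 pm

For θ₂ = 109°:
Δλ₂ = 2.4263 × (1 - cos(109°))
Δλ₂ = 2.4263 × 1.3256
Δλ₂ = 3.2162 pm

The 109° angle produces the larger shift.
Ratio: 3.2162/0.4886 = 6.583

(Intermediate values are shown rounded; full precision is carried through to the final answer.)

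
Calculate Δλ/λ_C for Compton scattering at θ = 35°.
0.1808 λ_C

The Compton shift formula is:
Δλ = λ_C(1 - cos θ)

Dividing both sides by λ_C:
Δλ/λ_C = 1 - cos θ

For θ = 35°:
Δλ/λ_C = 1 - cos(35°)
Δλ/λ_C = 1 - 0.8192
Δλ/λ_C = 0.1808

This means the shift is 0.1808 × λ_C = 0.4388 pm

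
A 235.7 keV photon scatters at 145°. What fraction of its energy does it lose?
0.4563 (or 45.63%)

Calculate initial and final photon energies:

Initial: E₀ = 235.7 keV → λ₀ = 5.2603 pm
Compton shift: Δλ = 4.4138 pm
Final wavelength: λ' = 9.6741 pm
Final energy: E' = 128.1612 keV

Fractional energy loss:
(E₀ - E')/E₀ = (235.7000 - 128.1612)/235.7000
= 107.5388/235.7000
= 0.4563
= 45.63%

(Intermediate values are shown rounded; full precision is carried through to the final answer.)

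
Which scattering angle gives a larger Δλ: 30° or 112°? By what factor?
112° produces the larger shift by a factor of 10.260

Calculate both shifts using Δλ = λ_C(1 - cos θ):

For θ₁ = 30°:
Δλ₁ = 2.4263 × (1 - cos(30°))
Δλ₁ = 2.4263 × 0.1340
Δλ₁ = 0.3251 pm

For θ₂ = 112°:
Δλ₂ = 2.4263 × (1 - cos(112°))
Δλ₂ = 2.4263 × 1.3746
Δλ₂ = 3.3352 pm

The 112° angle produces the larger shift.
Ratio: 3.3352/0.3251 = 10.260

(Intermediate values are shown rounded; full precision is carried through to the final answer.)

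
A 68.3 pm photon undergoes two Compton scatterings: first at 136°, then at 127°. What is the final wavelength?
76.3582 pm

Apply Compton shift twice:

First scattering at θ₁ = 136°:
Δλ₁ = λ_C(1 - cos(136°))
Δλ₁ = 2.4263 × 1.7193
Δλ₁ = 4.1717 pm

After first scattering:
λ₁ = 68.3 + 4.1717 = 72.4717 pm

Second scattering at θ₂ = 127°:
Δλ₂ = λ_C(1 - cos(127°))
Δλ₂ = 2.4263 × 1.6018
Δλ₂ = 3.8865 pm

Final wavelength:
λ₂ = 72.4717 + 3.8865 = 76.3582 pm

Total shift: Δλ_total = 4.1717 + 3.8865 = 8.0582 pm

(Intermediate values are shown rounded; full precision is carried through to the final answer.)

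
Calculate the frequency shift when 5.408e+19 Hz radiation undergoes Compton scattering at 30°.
2.996e+18 Hz (decrease)

Convert frequency to wavelength (c = 299792458 m/s):
λ₀ = c/f₀ = 299792458/5.408e+19 = 5.5434996e-12 m = 5.5435 pm

Calculate Compton shift:
Δλ = λ_C(1 - cos(30°)) = 0.3251 pm

Final wavelength:
λ' = λ₀ + Δλ = 5.5435 + 0.3251 = 5.8686 pm

Final frequency:
f' = c/λ' = 299792458/5.8685635e-12 = 5.1084470e+19 Hz

Frequency shift (decrease):
Δf = f₀ - f' = 5.408e+19 - 5.1084470e+19 = 2.996e+18 Hz

(Intermediate values are shown rounded; full precision is carried through to the final answer.)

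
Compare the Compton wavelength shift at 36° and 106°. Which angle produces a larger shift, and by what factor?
106° produces the larger shift by a factor of 6.679

Calculate both shifts using Δλ = λ_C(1 - cos θ):

For θ₁ = 36°:
Δλ₁ = 2.4263 × (1 - cos(36°))
Δλ₁ = 2.4263 × 0.1910
Δλ₁ = 0.4634 pm

For θ₂ = 106°:
Δλ₂ = 2.4263 × (1 - cos(106°))
Δλ₂ = 2.4263 × 1.2756
Δλ₂ = 3.0951 pm

The 106° angle produces the larger shift.
Ratio: 3.0951/0.4634 = 6.679

(Intermediate values are shown rounded; full precision is carried through to the final answer.)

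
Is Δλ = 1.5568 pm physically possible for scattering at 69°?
Yes, consistent

Calculate the expected shift for θ = 69°:

Δλ_expected = λ_C(1 - cos(69°))
Δλ_expected = 2.4263 × (1 - cos(69°))
Δλ_expected = 2.4263 × 0.6416
Δλ_expected = 1.5568 pm

Given shift: 1.5568 pm
Expected shift: 1.5568 pm
Difference: 0.0000 pm

The values match. This is consistent with Compton scattering at the stated angle.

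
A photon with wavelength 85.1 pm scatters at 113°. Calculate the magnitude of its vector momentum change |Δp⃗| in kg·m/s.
1.2739e-23 kg·m/s

Photon momentum magnitude is p = h/λ.

Initial momentum:
p₀ = h/λ = 6.6261e-34/8.5100e-11 = 7.7862e-24 kg·m/s

After scattering:
λ' = λ + Δλ = 85.1 + 3.3743 = 88.4743 pm
p' = h/λ' = 6.6261e-34/8.8474e-11 = 7.4893e-24 kg·m/s

Momentum is a vector; the scattered photon's direction makes angle θ = 113° with the incident direction. The magnitude of the vector change Δp⃗ = p⃗₀ − p⃗' is found from the law of cosines:
|Δp⃗|² = p₀² + p'² − 2p₀p'cos θ
|Δp⃗|² = (7.7862e-24)² + (7.4893e-24)² − 2·7.7862e-24·7.4893e-24·cos(113°)
|Δp⃗| = 1.2739e-23 kg·m/s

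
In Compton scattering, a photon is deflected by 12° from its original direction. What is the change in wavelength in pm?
0.0530 pm

Using the Compton scattering formula:
Δλ = λ_C(1 - cos θ)

where λ_C = h/(m_e·c) ≈ 2.4263 pm is the Compton wavelength of an electron.

For θ = 12°:
cos(12°) = 0.9781
1 - cos(12°) = 0.0219

Δλ = 2.4263 × 0.0219
Δλ = 0.0530 pm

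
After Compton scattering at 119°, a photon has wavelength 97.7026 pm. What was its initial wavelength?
94.1000 pm

From λ' = λ + Δλ, we have λ = λ' - Δλ

First calculate the Compton shift:
Δλ = λ_C(1 - cos θ)
Δλ = 2.4263 × (1 - cos(119°))
Δλ = 2.4263 × 1.4848
Δλ = 3.6026 pm

Initial wavelength:
λ = λ' - Δλ
λ = 97.7026 - 3.6026
λ = 94.1000 pm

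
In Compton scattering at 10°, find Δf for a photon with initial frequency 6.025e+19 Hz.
4.431e+17 Hz (decrease)

Convert frequency to wavelength (c = 299792458 m/s):
λ₀ = c/f₀ = 299792458/6.025e+19 = 4.9758084e-12 m = 4.9758 pm

Calculate Compton shift:
Δλ = λ_C(1 - cos(10°)) = 0.0369 pm

Final wavelength:
λ' = λ₀ + Δλ = 4.9758 + 0.0369 = 5.0127 pm

Final frequency:
f' = c/λ' = 299792458/5.0126695e-12 = 5.9806946e+19 Hz

Frequency shift (decrease):
Δf = f₀ - f' = 6.025e+19 - 5.9806946e+19 = 4.431e+17 Hz

(Intermediate values are shown rounded; full precision is carried through to the final answer.)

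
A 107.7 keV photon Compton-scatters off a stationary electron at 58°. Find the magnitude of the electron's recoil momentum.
5.3487e-23 kg·m/s

The electron is initially at rest, so by conservation of momentum:
p⃗_e = p⃗₀ − p⃗'  (incident photon momentum minus scattered photon momentum)

Photon momentum magnitudes (p = h/λ = E/c):
λ₀ = hc/E₀ = 11.5120 pm → p₀ = h/λ₀ = 5.7558e-23 kg·m/s
Δλ = λ_C(1 − cos 58°) = 1.1406 pm
λ' = 12.6526 pm → p' = h/λ' = 5.2369e-23 kg·m/s

The scattered photon makes angle θ = 58° with the incident direction, so by the law of cosines:
|p⃗_e|² = p₀² + p'² − 2p₀p'cos θ
|p⃗_e|² = (5.7558e-23)² + (5.2369e-23)² − 2·5.7558e-23·5.2369e-23·cos(58°)
|p⃗_e| = 5.3487e-23 kg·m/s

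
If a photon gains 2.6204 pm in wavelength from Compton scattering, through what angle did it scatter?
94.59°

From the Compton formula Δλ = λ_C(1 - cos θ), we can solve for θ:

cos θ = 1 - Δλ/λ_C

Given:
- Δλ = 2.6204 pm
- λ_C = h/(m_e·c) ≈ 2.42631024 pm

cos θ = 1 - 2.6204/2.42631024
cos θ = 1 - 1.079994
cos θ = -0.079994

θ = arccos(-0.079994)
θ = 94.59°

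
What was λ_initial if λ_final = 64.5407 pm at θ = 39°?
64.0000 pm

From λ' = λ + Δλ, we have λ = λ' - Δλ

First calculate the Compton shift:
Δλ = λ_C(1 - cos θ)
Δλ = 2.4263 × (1 - cos(39°))
Δλ = 2.4263 × 0.2229
Δλ = 0.5407 pm

Initial wavelength:
λ = λ' - Δλ
λ = 64.5407 - 0.5407
λ = 64.0000 pm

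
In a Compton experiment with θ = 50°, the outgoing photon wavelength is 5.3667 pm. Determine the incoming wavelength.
4.5000 pm

From λ' = λ + Δλ, we have λ = λ' - Δλ

First calculate the Compton shift:
Δλ = λ_C(1 - cos θ)
Δλ = 2.4263 × (1 - cos(50°))
Δλ = 2.4263 × 0.3572
Δλ = 0.8667 pm

Initial wavelength:
λ = λ' - Δλ
λ = 5.3667 - 0.8667
λ = 4.5000 pm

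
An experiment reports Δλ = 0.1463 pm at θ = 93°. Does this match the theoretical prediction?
No, inconsistent

Calculate the expected shift for θ = 93°:

Δλ_expected = λ_C(1 - cos(93°))
Δλ_expected = 2.4263 × (1 - cos(93°))
Δλ_expected = 2.4263 × 1.0523
Δλ_expected = 2.5533 pm

Given shift: 0.1463 pm
Expected shift: 2.5533 pm
Difference: 2.4070 pm

The values do not match. The given shift corresponds to θ ≈ 20.0°, not 93°.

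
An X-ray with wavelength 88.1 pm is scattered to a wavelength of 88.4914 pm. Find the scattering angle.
33.00°

First find the wavelength shift:
Δλ = λ' - λ = 88.4914 - 88.1 = 0.3914 pm

Using Δλ = λ_C(1 - cos θ), with λ_C = h/(m_e·c) ≈ 2.42631024 pm:
cos θ = 1 - Δλ/λ_C
cos θ = 1 - 0.3914/2.42631024
cos θ = 0.838685

θ = arccos(0.838685)
θ = 33.00°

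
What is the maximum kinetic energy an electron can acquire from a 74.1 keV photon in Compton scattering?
16.6590 keV

Maximum energy transfer occurs at θ = 180° (backscattering).

Initial photon: E₀ = 74.1 keV → λ₀ = 16.7320 pm

Maximum Compton shift (at 180°):
Δλ_max = 2λ_C = 2 × 2.4263 = 4.8526 pm

Final wavelength:
λ' = 16.7320 + 4.8526 = 21.5846 pm

Minimum photon energy (maximum energy to electron):
E'_min = hc/λ' = 57.4410 keV

Maximum electron kinetic energy:
K_max = E₀ - E'_min = 74.1000 - 57.4410 = 16.6590 keV

(Intermediate values are shown rounded; full precision is carried through to the final answer.)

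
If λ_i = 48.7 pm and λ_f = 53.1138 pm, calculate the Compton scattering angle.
145.00°

First find the wavelength shift:
Δλ = λ' - λ = 53.1138 - 48.7 = 4.4138 pm

Using Δλ = λ_C(1 - cos θ), with λ_C = h/(m_e·c) ≈ 2.42631024 pm:
cos θ = 1 - Δλ/λ_C
cos θ = 1 - 4.4138/2.42631024
cos θ = -0.819141

θ = arccos(-0.819141)
θ = 145.00°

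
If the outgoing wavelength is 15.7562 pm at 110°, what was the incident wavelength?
12.5000 pm

From λ' = λ + Δλ, we have λ = λ' - Δλ

First calculate the Compton shift:
Δλ = λ_C(1 - cos θ)
Δλ = 2.4263 × (1 - cos(110°))
Δλ = 2.4263 × 1.3420
Δλ = 3.2562 pm

Initial wavelength:
λ = λ' - Δλ
λ = 15.7562 - 3.2562
λ = 12.5000 pm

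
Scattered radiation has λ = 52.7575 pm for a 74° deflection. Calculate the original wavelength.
51.0000 pm

From λ' = λ + Δλ, we have λ = λ' - Δλ

First calculate the Compton shift:
Δλ = λ_C(1 - cos θ)
Δλ = 2.4263 × (1 - cos(74°))
Δλ = 2.4263 × 0.7244
Δλ = 1.7575 pm

Initial wavelength:
λ = λ' - Δλ
λ = 52.7575 - 1.7575
λ = 51.0000 pm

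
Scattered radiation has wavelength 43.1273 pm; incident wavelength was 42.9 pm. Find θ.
25.00°

First find the wavelength shift:
Δλ = λ' - λ = 43.1273 - 42.9 = 0.2273 pm

Using Δλ = λ_C(1 - cos θ), with λ_C = h/(m_e·c) ≈ 2.42631024 pm:
cos θ = 1 - Δλ/λ_C
cos θ = 1 - 0.2273/2.42631024
cos θ = 0.906319

θ = arccos(0.906319)
θ = 25.00°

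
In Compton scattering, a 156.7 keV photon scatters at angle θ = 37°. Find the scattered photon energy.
147.5866 keV

First convert energy to wavelength:
λ = hc/E, with hc ≈ 1239.842 keV·pm (i.e. 1239.842 eV·nm)

For E = 156.7 keV = 156700 eV:
λ = 1239.842 keV·pm / 156.7 keV
λ = 7.9122 pm

Calculate the Compton shift:
Δλ = λ_C(1 - cos(37°)) = 2.4263 × 0.2014
Δλ = 0.4886 pm

Final wavelength:
λ' = 7.9122 + 0.4886 = 8.4008 pm

Final energy:
E' = hc/λ' = 1239.842 / 8.4008 = 147.5866 keV

(Intermediate values are shown rounded; full precision is carried through to the final answer.)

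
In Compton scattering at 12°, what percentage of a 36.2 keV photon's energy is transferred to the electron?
0.0015 (or 0.15%)

Calculate initial and final photon energies:

Initial: E₀ = 36.2 keV → λ₀ = 34.2498 pm
Compton shift: Δλ = 0.0530 pm
Final wavelength: λ' = 34.3028 pm
Final energy: E' = 36.1440 keV

Fractional energy loss:
(E₀ - E')/E₀ = (36.2000 - 36.1440)/36.2000
= 0.0560/36.2000
= 0.0015
= 0.15%

(Intermediate values are shown rounded; full precision is carried through to the final answer.)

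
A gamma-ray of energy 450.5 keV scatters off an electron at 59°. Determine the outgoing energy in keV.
315.5766 keV

First convert energy to wavelength:
λ = hc/E, with hc ≈ 1239.842 keV·pm (i.e. 1239.842 eV·nm)

For E = 450.5 keV = 450500 eV:
λ = 1239.842 keV·pm / 450.5 keV
λ = 2.7521 pm

Calculate the Compton shift:
Δλ = λ_C(1 - cos(59°)) = 2.4263 × 0.4850
Δλ = 1.1767 pm

Final wavelength:
λ' = 2.7521 + 1.1767 = 3.9288 pm

Final energy:
E' = hc/λ' = 1239.842 / 3.9288 = 315.5766 keV

(Intermediate values are shown rounded; full precision is carried through to the final answer.)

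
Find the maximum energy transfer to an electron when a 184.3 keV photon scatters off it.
77.2318 keV

Maximum energy transfer occurs at θ = 180° (backscattering).

Initial photon: E₀ = 184.3 keV → λ₀ = 6.7273 pm

Maximum Compton shift (at 180°):
Δλ_max = 2λ_C = 2 × 2.4263 = 4.8526 pm

Final wavelength:
λ' = 6.7273 + 4.8526 = 11.5799 pm

Minimum photon energy (maximum energy to electron):
E'_min = hc/λ' = 107.0682 keV

Maximum electron kinetic energy:
K_max = E₀ - E'_min = 184.3000 - 107.0682 = 77.2318 keV

(Intermediate values are shown rounded; full precision is carried through to the final answer.)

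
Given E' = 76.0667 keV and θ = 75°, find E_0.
85.5000 keV

Convert final energy to wavelength (hc ≈ 1239.842 keV·pm):
λ' = hc/E' = 1239.842 / 76.0667 = 16.2994 pm

Calculate the Compton shift:
Δλ = λ_C(1 - cos(75°))
Δλ = 2.4263 × (1 - cos(75°))
Δλ = 1.7983 pm

Initial wavelength:
λ = λ' - Δλ = 16.2994 - 1.7983 = 14.5011 pm

Initial energy:
E = hc/λ = 1239.842 / 14.5011 = 85.5000 keV

(Intermediate values are shown rounded; full precision is carried through to the final answer.)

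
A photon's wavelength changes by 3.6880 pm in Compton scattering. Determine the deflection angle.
121.33°

From the Compton formula Δλ = λ_C(1 - cos θ), we can solve for θ:

cos θ = 1 - Δλ/λ_C

Given:
- Δλ = 3.6880 pm
- λ_C = h/(m_e·c) ≈ 2.42631024 pm

cos θ = 1 - 3.6880/2.42631024
cos θ = 1 - 1.520003
cos θ = -0.520003

θ = arccos(-0.520003)
θ = 121.33°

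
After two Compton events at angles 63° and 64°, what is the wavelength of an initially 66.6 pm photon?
69.2875 pm

Apply Compton shift twice:

First scattering at θ₁ = 63°:
Δλ₁ = λ_C(1 - cos(63°))
Δλ₁ = 2.4263 × 0.5460
Δλ₁ = 1.3248 pm

After first scattering:
λ₁ = 66.6 + 1.3248 = 67.9248 pm

Second scattering at θ₂ = 64°:
Δλ₂ = λ_C(1 - cos(64°))
Δλ₂ = 2.4263 × 0.5616
Δλ₂ = 1.3627 pm

Final wavelength:
λ₂ = 67.9248 + 1.3627 = 69.2875 pm

Total shift: Δλ_total = 1.3248 + 1.3627 = 2.6875 pm

(Intermediate values are shown rounded; full precision is carried through to the final answer.)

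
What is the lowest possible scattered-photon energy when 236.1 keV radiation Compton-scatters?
122.7085 keV (at θ = 180°)

The scattered photon has minimum energy when its wavelength is maximum, i.e., when the Compton shift Δλ = λ_C(1 − cos θ) is maximum. This occurs at θ = 180° (backscattering), giving Δλ_max = 2λ_C = 4.8526 pm.

Initial wavelength: λ₀ = hc/E₀ = 5.2513 pm
Maximum final wavelength: λ'_max = λ₀ + 2λ_C = 5.2513 + 4.8526 = 10.1040 pm
Minimum final energy: E'_min = hc/λ'_max = 122.7085 keV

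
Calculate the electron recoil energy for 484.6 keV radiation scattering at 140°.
303.4281 keV

By energy conservation: K_e = E_initial - E_final

First find the scattered photon energy:
Initial wavelength: λ = hc/E = 2.5585 pm
Compton shift: Δλ = λ_C(1 - cos(140°)) = 4.2850 pm
Final wavelength: λ' = 2.5585 + 4.2850 = 6.8435 pm
Final photon energy: E' = hc/λ' = 181.1719 keV

Electron kinetic energy:
K_e = E - E' = 484.6000 - 181.1719 = 303.4281 keV

(Intermediate values are shown rounded; full precision is carried through to the final answer.)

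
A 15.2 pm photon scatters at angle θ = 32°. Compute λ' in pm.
15.5687 pm

Using the Compton scattering formula:
λ' = λ + Δλ = λ + λ_C(1 - cos θ)

Given:
- Initial wavelength λ = 15.2 pm
- Scattering angle θ = 32°
- Compton wavelength λ_C ≈ 2.4263 pm

Calculate the shift:
Δλ = 2.4263 × (1 - cos(32°))
Δλ = 2.4263 × 0.1520
Δλ = 0.3687 pm

Final wavelength:
λ' = 15.2 + 0.3687 = 15.5687 pm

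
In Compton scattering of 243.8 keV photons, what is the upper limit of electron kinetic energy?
119.0437 keV

Maximum energy transfer occurs at θ = 180° (backscattering).

Initial photon: E₀ = 243.8 keV → λ₀ = 5.0855 pm

Maximum Compton shift (at 180°):
Δλ_max = 2λ_C = 2 × 2.4263 = 4.8526 pm

Final wavelength:
λ' = 5.0855 + 4.8526 = 9.9381 pm

Minimum photon energy (maximum energy to electron):
E'_min = hc/λ' = 124.7563 keV

Maximum electron kinetic energy:
K_max = E₀ - E'_min = 243.8000 - 124.7563 = 119.0437 keV

(Intermediate values are shown rounded; full precision is carried through to the final answer.)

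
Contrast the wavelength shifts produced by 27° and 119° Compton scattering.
119° produces the larger shift by a factor of 13.623

Calculate both shifts using Δλ = λ_C(1 - cos θ):

For θ₁ = 27°:
Δλ₁ = 2.4263 × (1 - cos(27°))
Δλ₁ = 2.4263 × 0.1090
Δλ₁ = 0.2645 pm

For θ₂ = 119°:
Δλ₂ = 2.4263 × (1 - cos(119°))
Δλ₂ = 2.4263 × 1.4848
Δλ₂ = 3.6026 pm

The 119° angle produces the larger shift.
Ratio: 3.6026/0.2645 = 13.623

(Intermediate values are shown rounded; full precision is carried through to the final answer.)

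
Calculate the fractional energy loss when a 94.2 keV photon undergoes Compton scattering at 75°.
0.1202 (or 12.02%)

Calculate initial and final photon energies:

Initial: E₀ = 94.2 keV → λ₀ = 13.1618 pm
Compton shift: Δλ = 1.7983 pm
Final wavelength: λ' = 14.9601 pm
Final energy: E' = 82.8764 keV

Fractional energy loss:
(E₀ - E')/E₀ = (94.2000 - 82.8764)/94.2000
= 11.3236/94.2000
= 0.1202
= 12.02%

(Intermediate values are shown rounded; full precision is carried through to the final answer.)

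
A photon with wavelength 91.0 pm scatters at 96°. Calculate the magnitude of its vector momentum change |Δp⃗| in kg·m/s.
1.0668e-23 kg·m/s

Photon momentum magnitude is p = h/λ.

Initial momentum:
p₀ = h/λ = 6.6261e-34/9.1000e-11 = 7.2814e-24 kg·m/s

After scattering:
λ' = λ + Δλ = 91.0 + 2.6799 = 93.6799 pm
p' = h/λ' = 6.6261e-34/9.3680e-11 = 7.0731e-24 kg·m/s

Momentum is a vector; the scattered photon's direction makes angle θ = 96° with the incident direction. The magnitude of the vector change Δp⃗ = p⃗₀ − p⃗' is found from the law of cosines:
|Δp⃗|² = p₀² + p'² − 2p₀p'cos θ
|Δp⃗|² = (7.2814e-24)² + (7.0731e-24)² − 2·7.2814e-24·7.0731e-24·cos(96°)
|Δp⃗| = 1.0668e-23 kg·m/s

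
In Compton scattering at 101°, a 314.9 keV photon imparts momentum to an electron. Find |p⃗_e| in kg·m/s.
2.0971e-22 kg·m/s

The electron is initially at rest, so by conservation of momentum:
p⃗_e = p⃗₀ − p⃗'  (incident photon momentum minus scattered photon momentum)

Photon momentum magnitudes (p = h/λ = E/c):
λ₀ = hc/E₀ = 3.9373 pm → p₀ = h/λ₀ = 1.6829e-22 kg·m/s
Δλ = λ_C(1 − cos 101°) = 2.8893 pm
λ' = 6.8265 pm → p' = h/λ' = 9.7064e-23 kg·m/s

The scattered photon makes angle θ = 101° with the incident direction, so by the law of cosines:
|p⃗_e|² = p₀² + p'² − 2p₀p'cos θ
|p⃗_e|² = (1.6829e-22)² + (9.7064e-23)² − 2·1.6829e-22·9.7064e-23·cos(101°)
|p⃗_e| = 2.0971e-22 kg·m/s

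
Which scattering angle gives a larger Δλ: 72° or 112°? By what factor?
112° produces the larger shift by a factor of 1.989

Calculate both shifts using Δλ = λ_C(1 - cos θ):

For θ₁ = 72°:
Δλ₁ = 2.4263 × (1 - cos(72°))
Δλ₁ = 2.4263 × 0.6910
Δλ₁ = 1.6765 pm

For θ₂ = 112°:
Δλ₂ = 2.4263 × (1 - cos(112°))
Δλ₂ = 2.4263 × 1.3746
Δλ₂ = 3.3352 pm

The 112° angle produces the larger shift.
Ratio: 3.3352/1.6765 = 1.989

(Intermediate values are shown rounded; full precision is carried through to the final answer.)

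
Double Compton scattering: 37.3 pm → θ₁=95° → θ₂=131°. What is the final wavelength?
43.9559 pm

Apply Compton shift twice:

First scattering at θ₁ = 95°:
Δλ₁ = λ_C(1 - cos(95°))
Δλ₁ = 2.4263 × 1.0872
Δλ₁ = 2.6378 pm

After first scattering:
λ₁ = 37.3 + 2.6378 = 39.9378 pm

Second scattering at θ₂ = 131°:
Δλ₂ = λ_C(1 - cos(131°))
Δλ₂ = 2.4263 × 1.6561
Δλ₂ = 4.0181 pm

Final wavelength:
λ₂ = 39.9378 + 4.0181 = 43.9559 pm

Total shift: Δλ_total = 2.6378 + 4.0181 = 6.6559 pm

(Intermediate values are shown rounded; full precision is carried through to the final answer.)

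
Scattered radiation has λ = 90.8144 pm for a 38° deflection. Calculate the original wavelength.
90.3000 pm

From λ' = λ + Δλ, we have λ = λ' - Δλ

First calculate the Compton shift:
Δλ = λ_C(1 - cos θ)
Δλ = 2.4263 × (1 - cos(38°))
Δλ = 2.4263 × 0.2120
Δλ = 0.5144 pm

Initial wavelength:
λ = λ' - Δλ
λ = 90.8144 - 0.5144
λ = 90.3000 pm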